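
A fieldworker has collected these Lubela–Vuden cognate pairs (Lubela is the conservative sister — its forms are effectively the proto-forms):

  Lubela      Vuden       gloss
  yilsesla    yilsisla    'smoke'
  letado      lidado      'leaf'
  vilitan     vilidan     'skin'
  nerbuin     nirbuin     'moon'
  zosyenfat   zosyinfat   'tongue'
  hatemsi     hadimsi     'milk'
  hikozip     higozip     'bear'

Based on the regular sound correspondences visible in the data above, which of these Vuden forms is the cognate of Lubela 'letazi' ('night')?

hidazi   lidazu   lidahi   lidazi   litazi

lidazi

yilsesla ~ yilsisla, letado ~ lidado — Lubela e corresponds to Vuden i after a consonant, before a consonant other than r, m, n, p, b, f, v.
letado ~ lidado, vilitan ~ vilidan — Lubela t corresponds to Vuden d between vowels (before a back vowel).
Applying these to Lubela 'letazi':
  letazi → litazi   (e→i after a consonant, before a consonant other than r, m, n, p, b, f, v)
  litazi → lidazi   (t→d between vowels (before a back vowel))
So the Vuden cognate is 'lidazi'.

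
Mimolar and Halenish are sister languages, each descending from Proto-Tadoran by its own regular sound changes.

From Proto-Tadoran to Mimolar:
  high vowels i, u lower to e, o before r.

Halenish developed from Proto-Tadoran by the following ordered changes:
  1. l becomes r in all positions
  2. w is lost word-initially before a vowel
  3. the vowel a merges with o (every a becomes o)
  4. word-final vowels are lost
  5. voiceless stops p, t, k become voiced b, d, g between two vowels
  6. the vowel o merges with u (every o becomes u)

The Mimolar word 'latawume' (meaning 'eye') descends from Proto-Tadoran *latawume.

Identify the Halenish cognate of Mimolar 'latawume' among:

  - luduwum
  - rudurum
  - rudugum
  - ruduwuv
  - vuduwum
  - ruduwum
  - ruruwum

Halenish: *latawume > ratawume > rotowume > rotowum > rodowum > ruduwum  (by unconditioned shift, vowel merger, apocope, intervocalic voicing, vowel merger)
Among the options, 'ruduwum' alone shows every Halenish change applied in order.

ruduwum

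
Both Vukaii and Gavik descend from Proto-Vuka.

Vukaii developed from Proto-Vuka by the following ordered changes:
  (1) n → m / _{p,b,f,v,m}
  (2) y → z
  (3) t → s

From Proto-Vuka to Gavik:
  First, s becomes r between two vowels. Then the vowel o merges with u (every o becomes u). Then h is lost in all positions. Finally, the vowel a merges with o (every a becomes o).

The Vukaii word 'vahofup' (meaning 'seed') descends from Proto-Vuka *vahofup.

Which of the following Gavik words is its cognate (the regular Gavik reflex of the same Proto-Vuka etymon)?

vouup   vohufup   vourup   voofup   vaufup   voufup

Gavik: *vahofup
  vahofup (rule 1 does not apply)
  vahofup → vahufup   [vowel merger]
  vahufup → vaufup   [h-loss]
  vaufup → voufup   [vowel merger]
  giving Gavik voufup.
The other candidates each miss or misapply at least one Gavik change.

voufup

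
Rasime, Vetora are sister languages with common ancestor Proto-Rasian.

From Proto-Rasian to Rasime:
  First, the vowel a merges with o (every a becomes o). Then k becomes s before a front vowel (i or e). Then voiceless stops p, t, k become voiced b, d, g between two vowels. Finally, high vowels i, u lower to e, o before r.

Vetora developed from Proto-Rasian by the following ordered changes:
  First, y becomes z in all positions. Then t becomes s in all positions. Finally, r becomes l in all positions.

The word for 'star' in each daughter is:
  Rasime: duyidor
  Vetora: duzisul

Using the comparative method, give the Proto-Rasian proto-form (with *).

*duyitur

Position 3: Rasime has y, Vetora has z. Rasime preserves y here (none of its changes turn any other segment into y), so the proto-segment is *y.
Position 7: Rasime has r, Vetora has l. Rasime preserves r here (none of its changes turn any other segment into r), so the proto-segment is *r.
Position 5: Rasime has d, Vetora has s. Taking the neighbouring segments as reconstructed: Rasime d could go back to *t or *d; Vetora s could go back to *t or *s — the one source consistent with every daughter is *t.
Verify the candidate proto-form against each daughter:
Rasime: start from *duyitur.
  rule 1: no change — duyitur
  rule 2: no change — duyitur
  rule 3 (intervocalic voicing): duyitur → duyidur
  rule 4 (pre-rhotic lowering): duyidur → duyidor
  ⇒ Rasime duyidor
Vetora: start from *duyitur.
  rule 1 (unconditioned shift): duyitur → duzitur
  rule 2 (unconditioned shift): duzitur → duzisur
  rule 3 (unconditioned shift): duzisur → duzisul
  ⇒ Vetora duzisul
No other proto-form is consistent with every reflex, so the reconstruction is *duyitur.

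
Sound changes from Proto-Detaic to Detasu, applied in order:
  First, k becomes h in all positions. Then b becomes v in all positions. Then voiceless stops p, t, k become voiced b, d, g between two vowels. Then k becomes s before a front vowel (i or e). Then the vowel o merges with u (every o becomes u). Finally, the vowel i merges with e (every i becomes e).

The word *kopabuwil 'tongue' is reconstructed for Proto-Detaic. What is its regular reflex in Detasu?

hubavuwel

Detasu: start from *kopabuwil.
  rule 1 (unconditioned shift): kopabuwil → hopabuwil
  rule 2 (unconditioned shift): hopabuwil → hopavuwil
  rule 3 (intervocalic voicing): hopavuwil → hobavuwil
  rule 4: no change — hobavuwil
  rule 5 (vowel merger): hobavuwil → hubavuwil
  rule 6 (vowel merger): hubavuwil → hubavuwel
  ⇒ Detasu hubavuwel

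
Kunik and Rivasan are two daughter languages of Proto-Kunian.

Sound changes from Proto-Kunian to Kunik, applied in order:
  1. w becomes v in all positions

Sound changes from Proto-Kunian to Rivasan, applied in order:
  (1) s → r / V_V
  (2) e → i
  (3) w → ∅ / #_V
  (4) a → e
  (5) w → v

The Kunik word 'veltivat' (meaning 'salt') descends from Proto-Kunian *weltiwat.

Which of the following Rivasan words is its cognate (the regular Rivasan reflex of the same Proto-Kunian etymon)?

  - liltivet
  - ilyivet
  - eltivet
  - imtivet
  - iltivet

iltivet

Rivasan: *weltiwat
  weltiwat (rule 1 does not apply)
  weltiwat → wiltiwat   [vowel merger]
  wiltiwat → iltiwat   [glide loss]
  iltiwat → iltiwet   [vowel merger]
  iltiwet → iltivet   [unconditioned shift]
  giving Rivasan iltivet.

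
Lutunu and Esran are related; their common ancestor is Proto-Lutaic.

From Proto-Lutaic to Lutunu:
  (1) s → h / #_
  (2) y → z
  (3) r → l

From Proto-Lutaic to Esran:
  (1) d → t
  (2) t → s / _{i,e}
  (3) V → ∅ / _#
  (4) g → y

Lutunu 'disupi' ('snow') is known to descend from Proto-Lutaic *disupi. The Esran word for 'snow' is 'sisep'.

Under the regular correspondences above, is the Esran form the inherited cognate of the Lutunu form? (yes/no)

Derive the expected Esran reflex of *disupi:
Esran: start from *disupi.
  rule 1 (unconditioned shift): disupi → tisupi
  rule 2 (palatalisation): tisupi → sisupi
  rule 3 (apocope): sisupi → sisup
  rule 4: no change — sisup
  ⇒ Esran sisup
The regular Esran reflex would be 'sisup', but the attested form is 'sisep'. The correspondence is irregular, so they are not cognates (the Esran form has a different source).

no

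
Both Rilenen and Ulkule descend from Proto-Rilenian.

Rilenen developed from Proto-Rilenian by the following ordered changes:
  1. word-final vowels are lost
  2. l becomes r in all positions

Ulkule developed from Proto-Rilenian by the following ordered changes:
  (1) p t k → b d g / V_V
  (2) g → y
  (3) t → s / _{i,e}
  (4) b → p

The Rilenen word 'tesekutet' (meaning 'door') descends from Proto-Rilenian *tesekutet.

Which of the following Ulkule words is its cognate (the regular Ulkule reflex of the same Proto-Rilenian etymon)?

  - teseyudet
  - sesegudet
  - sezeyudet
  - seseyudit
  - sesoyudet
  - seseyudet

Ulkule: start from *tesekutet.
  rule 1 (intervocalic voicing): tesekutet → tesegudet
  rule 2 (unconditioned shift): tesegudet → teseyudet
  rule 3 (palatalisation): teseyudet → seseyudet
  rule 4: no change — seseyudet
  ⇒ Ulkule seseyudet
Only 'seseyudet' matches the regular Ulkule development of *tesekutet.

seseyudet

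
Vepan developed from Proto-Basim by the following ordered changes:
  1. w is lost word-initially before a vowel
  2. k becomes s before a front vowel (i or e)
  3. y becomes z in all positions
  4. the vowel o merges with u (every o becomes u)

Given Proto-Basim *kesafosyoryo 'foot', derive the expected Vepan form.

Vepan: start from *kesafosyoryo.
  rule 1: no change — kesafosyoryo
  rule 2 (palatalisation): kesafosyoryo → sesafosyoryo
  rule 3 (unconditioned shift): sesafosyoryo → sesafoszorzo
  rule 4 (vowel merger): sesafoszorzo → sesafuszurzu
  ⇒ Vepan sesafuszurzu

sesafuszurzu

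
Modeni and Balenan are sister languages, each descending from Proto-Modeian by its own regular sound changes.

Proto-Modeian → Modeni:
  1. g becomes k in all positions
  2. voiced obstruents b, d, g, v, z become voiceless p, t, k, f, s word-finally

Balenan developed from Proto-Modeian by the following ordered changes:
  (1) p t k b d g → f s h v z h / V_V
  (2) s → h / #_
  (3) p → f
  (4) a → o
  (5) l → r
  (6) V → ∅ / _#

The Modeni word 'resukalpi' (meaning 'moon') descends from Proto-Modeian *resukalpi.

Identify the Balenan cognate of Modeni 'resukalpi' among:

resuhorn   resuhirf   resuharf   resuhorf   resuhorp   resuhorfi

resuhorf

Balenan: start from *resukalpi.
  rule 1 (intervocalic lenition): resukalpi → resuhalpi
  rule 2: no change — resuhalpi
  rule 3 (unconditioned shift): resuhalpi → resuhalfi
  rule 4 (vowel merger): resuhalfi → resuholfi
  rule 5 (unconditioned shift): resuholfi → resuhorfi
  rule 6 (apocope): resuhorfi → resuhorf
  ⇒ Balenan resuhorf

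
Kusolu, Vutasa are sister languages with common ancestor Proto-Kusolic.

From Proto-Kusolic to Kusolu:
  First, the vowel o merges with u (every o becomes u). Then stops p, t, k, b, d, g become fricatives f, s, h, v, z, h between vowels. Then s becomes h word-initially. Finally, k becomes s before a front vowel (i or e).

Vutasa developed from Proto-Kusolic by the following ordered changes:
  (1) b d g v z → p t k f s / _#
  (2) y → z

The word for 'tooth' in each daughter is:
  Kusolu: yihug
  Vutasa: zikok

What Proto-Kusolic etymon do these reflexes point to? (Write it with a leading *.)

Position 3: Kusolu has h, Vutasa has k. Taking the neighbouring segments as reconstructed: Kusolu h could go back to *k or *g or *h; Vutasa k can only go back to *k — the one source consistent with every daughter is *k.
Position 4: Kusolu has u, Vutasa has o. Vutasa preserves o here (none of its changes turn any other segment into o), so the proto-segment is *o.
Position 1: Kusolu has y, Vutasa has z. Kusolu preserves y here (none of its changes turn any other segment into y), so the proto-segment is *y.
Verify the candidate proto-form against each daughter:
Kusolu: start from *yikog.
  rule 1 (vowel merger): yikog → yikug
  rule 2 (intervocalic lenition): yikug → yihug
  rule 3: no change — yihug
  rule 4: no change — yihug
  ⇒ Kusolu yihug
Vutasa: *yikog
  yikog → yikok   [final devoicing]
  yikok → zikok   [unconditioned shift]
  giving Vutasa zikok.
Only *yikog yields all of Kusolu yihug, Vutasa zikok.

*yikog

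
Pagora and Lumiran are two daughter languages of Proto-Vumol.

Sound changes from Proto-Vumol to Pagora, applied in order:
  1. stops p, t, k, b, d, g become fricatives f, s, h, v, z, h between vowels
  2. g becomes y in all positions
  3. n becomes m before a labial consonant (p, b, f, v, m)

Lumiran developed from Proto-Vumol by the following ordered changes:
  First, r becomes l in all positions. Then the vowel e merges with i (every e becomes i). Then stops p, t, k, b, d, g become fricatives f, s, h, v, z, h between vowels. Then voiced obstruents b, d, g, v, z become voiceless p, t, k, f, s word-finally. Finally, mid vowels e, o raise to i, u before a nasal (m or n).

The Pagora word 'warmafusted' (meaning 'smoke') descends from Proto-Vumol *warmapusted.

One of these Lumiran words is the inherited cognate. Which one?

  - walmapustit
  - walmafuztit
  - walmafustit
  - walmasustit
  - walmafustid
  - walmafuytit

walmafustit

Lumiran: *warmapusted > walmapusted > walmapustid > walmafustid > walmafustit  (by unconditioned shift, vowel merger, intervocalic lenition, final devoicing)
Only 'walmafustit' matches the regular Lumiran development of *warmapusted.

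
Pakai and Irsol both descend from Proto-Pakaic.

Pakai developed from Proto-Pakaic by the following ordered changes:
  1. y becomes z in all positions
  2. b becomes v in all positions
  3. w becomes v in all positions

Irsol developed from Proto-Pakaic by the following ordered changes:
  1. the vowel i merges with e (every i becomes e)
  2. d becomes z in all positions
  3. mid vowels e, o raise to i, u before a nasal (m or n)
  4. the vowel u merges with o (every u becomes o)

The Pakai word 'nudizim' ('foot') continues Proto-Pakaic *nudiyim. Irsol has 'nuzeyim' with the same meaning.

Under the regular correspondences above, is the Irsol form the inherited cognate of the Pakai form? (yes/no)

no

Derive the expected Irsol reflex of *nudiyim:
Irsol: *nudiyim > nudeyem > nuzeyem > nuzeyim > nozeyim  (by vowel merger, unconditioned shift, pre-nasal raising, vowel merger)
The regular Irsol reflex would be 'nozeyim', but the attested form is 'nuzeyim'. The correspondence is irregular, so they are not cognates (the Irsol form has a different source).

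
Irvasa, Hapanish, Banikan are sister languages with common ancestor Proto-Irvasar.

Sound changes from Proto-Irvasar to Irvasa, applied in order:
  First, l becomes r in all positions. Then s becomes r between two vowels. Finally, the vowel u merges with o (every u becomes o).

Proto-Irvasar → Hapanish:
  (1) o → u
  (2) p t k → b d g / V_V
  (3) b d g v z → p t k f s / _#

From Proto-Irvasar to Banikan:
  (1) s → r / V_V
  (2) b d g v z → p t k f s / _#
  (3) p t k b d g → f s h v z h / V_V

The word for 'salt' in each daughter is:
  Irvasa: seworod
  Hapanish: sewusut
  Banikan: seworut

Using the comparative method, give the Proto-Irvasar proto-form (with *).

*sewosud

Position 6: Irvasa has o, Hapanish has u, Banikan has u. Banikan preserves u here (none of its changes turn any other segment into u), so the proto-segment is *u.
Position 5: Irvasa has r, Hapanish has s, Banikan has r. Taking the neighbouring segments as reconstructed: Irvasa r could go back to *s or *l or *r; Hapanish s can only go back to *s; Banikan r could go back to *s or *r — the one source consistent with every daughter is *s.
Position 7: Irvasa has d, Hapanish has t, Banikan has t. Irvasa preserves d here (none of its changes turn any other segment into d), so the proto-segment is *d.
Continuing position by position gives *sewosud; check it forward:
Irvasa: *sewosud > seworud > seworod  (by rhotacism, vowel merger)
Hapanish: start from *sewosud.
  rule 1 (vowel merger): sewosud → sewusud
  rule 2: no change — sewusud
  rule 3 (final devoicing): sewusud → sewusut
  ⇒ Hapanish sewusut
Banikan: *sewosud > seworud > seworut  (by rhotacism, final devoicing)
No other proto-form is consistent with every reflex, so the reconstruction is *sewosud.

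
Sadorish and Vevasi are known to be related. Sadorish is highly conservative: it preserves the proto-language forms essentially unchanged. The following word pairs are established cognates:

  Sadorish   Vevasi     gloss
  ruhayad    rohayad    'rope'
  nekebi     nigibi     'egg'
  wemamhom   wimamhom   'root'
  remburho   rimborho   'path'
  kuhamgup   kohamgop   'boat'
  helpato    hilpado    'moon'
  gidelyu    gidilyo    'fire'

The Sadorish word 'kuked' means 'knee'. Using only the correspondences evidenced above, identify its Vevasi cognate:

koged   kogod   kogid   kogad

kogid

ruhayad ~ rohayad, kuhamgup ~ kohamgop — Sadorish u corresponds to Vevasi o after a consonant, before a consonant other than r, m, n, p, b, f, v.
nekebi ~ nigibi — Sadorish k corresponds to Vevasi g between vowels (before a front vowel).
nekebi ~ nigibi, helpato ~ hilpado — Sadorish e corresponds to Vevasi i after a consonant, before a consonant other than r, m, n, p, b, f, v.
Applying these to Sadorish 'kuked':
  kuked → koked   (u→o after a consonant, before a consonant other than r, m, n, p, b, f, v)
  koked → koged   (k→g between vowels (before a front vowel))
  koged → kogid   (e→i after a consonant, before a consonant other than r, m, n, p, b, f, v)
So the Vevasi cognate is 'kogid'.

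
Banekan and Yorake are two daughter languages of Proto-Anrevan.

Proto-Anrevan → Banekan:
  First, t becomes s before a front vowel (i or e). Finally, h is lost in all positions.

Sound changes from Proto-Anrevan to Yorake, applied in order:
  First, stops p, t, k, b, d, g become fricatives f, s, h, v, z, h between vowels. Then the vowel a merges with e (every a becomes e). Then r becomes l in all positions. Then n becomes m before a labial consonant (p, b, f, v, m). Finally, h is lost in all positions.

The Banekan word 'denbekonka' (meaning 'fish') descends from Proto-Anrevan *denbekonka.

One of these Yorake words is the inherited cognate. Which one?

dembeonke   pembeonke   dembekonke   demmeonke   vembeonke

dembeonke

Yorake: *denbekonka > denbehonka > denbehonke > dembehonke > dembeonke  (by intervocalic lenition, vowel merger, nasal place assimilation, h-loss)
The other candidates each miss or misapply at least one Yorake change.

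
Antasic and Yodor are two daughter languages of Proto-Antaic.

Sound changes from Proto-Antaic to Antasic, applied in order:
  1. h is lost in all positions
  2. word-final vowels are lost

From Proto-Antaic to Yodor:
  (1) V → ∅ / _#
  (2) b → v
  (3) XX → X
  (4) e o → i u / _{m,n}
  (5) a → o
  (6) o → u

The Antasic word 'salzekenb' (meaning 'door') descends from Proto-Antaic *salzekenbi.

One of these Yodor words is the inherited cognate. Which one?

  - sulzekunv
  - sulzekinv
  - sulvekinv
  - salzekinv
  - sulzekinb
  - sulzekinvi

Yodor: start from *salzekenbi.
  rule 1 (apocope): salzekenbi → salzekenb
  rule 2 (unconditioned shift): salzekenb → salzekenv
  rule 3: no change — salzekenv
  rule 4 (pre-nasal raising): salzekenv → salzekinv
  rule 5 (vowel merger): salzekinv → solzekinv
  rule 6 (vowel merger): solzekinv → sulzekinv
  ⇒ Yodor sulzekinv

sulzekinv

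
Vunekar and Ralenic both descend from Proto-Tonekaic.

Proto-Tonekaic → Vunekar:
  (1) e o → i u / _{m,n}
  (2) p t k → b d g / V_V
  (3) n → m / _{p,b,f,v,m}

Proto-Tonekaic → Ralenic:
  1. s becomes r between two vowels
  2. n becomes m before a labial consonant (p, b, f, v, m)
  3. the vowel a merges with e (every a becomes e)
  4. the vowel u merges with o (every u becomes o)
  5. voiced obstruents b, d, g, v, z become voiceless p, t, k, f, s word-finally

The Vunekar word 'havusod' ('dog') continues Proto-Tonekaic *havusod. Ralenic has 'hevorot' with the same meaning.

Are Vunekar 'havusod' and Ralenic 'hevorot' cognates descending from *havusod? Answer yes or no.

yes

Derive the expected Ralenic reflex of *havusod:
Ralenic: *havusod
  havusod → havurod   [rhotacism]
  havurod (rule 2 does not apply)
  havurod → hevurod   [vowel merger]
  hevurod → hevorod   [vowel merger]
  hevorod → hevorot   [final devoicing]
  giving Ralenic hevorot.
Ralenic 'hevorot' matches the regular reflex exactly, so the pair is cognate.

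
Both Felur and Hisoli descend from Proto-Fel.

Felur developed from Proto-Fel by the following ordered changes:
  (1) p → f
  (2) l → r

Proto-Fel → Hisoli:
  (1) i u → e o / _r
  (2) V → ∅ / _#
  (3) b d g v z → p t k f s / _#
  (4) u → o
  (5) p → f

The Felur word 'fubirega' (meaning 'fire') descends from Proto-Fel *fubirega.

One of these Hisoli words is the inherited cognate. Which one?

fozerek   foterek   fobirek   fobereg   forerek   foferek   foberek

Hisoli: start from *fubirega.
  rule 1 (pre-rhotic lowering): fubirega → fuberega
  rule 2 (apocope): fuberega → fubereg
  rule 3 (final devoicing): fubereg → fuberek
  rule 4 (vowel merger): fuberek → foberek
  rule 5: no change — foberek
  ⇒ Hisoli foberek
Only 'foberek' matches the regular Hisoli development of *fubirega.

foberek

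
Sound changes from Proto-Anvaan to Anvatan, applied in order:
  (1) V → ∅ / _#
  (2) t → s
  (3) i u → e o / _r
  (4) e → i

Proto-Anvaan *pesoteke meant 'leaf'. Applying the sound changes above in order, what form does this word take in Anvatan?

pisosik

Anvatan: *pesoteke > pesotek > pesosek > pisosik  (by apocope, unconditioned shift, vowel merger)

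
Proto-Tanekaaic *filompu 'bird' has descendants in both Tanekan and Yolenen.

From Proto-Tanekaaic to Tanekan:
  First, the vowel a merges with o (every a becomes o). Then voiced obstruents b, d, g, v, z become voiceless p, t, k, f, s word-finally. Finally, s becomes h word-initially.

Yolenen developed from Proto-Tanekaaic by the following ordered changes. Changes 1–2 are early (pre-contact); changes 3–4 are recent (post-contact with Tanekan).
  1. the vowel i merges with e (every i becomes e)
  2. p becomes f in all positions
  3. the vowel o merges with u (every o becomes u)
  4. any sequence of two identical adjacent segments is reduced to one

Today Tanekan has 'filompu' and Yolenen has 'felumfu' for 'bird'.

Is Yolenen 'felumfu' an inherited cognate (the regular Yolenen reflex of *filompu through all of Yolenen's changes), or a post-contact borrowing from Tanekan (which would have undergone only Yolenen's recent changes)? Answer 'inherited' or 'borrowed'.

inherited

If inherited, *filompu would pass through all of Yolenen's changes:
Yolenen: *filompu > felompu > felomfu > felumfu  (by vowel merger, unconditioned shift, vowel merger)
If borrowed from Tanekan 'filompu' after the early changes, it would undergo only the recent ones:
  rule 3 (vowel merger): filompu → filumpu
  rule 4 (degemination): no change (filumpu)
  ⇒ as a loan: filumpu
Yolenen 'felumfu' matches the inherited outcome exactly, so it is an inherited cognate, not a loan.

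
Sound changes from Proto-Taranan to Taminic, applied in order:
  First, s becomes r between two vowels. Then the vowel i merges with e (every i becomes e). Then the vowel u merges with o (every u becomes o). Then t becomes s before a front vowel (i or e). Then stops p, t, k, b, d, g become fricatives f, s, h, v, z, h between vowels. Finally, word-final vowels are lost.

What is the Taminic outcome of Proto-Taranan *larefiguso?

larefehor

Taminic: *larefiguso
  larefiguso → larefiguro   [rhotacism]
  larefiguro → larefeguro   [vowel merger]
  larefeguro → larefegoro   [vowel merger]
  larefegoro (rule 4 does not apply)
  larefegoro → larefehoro   [intervocalic lenition]
  larefehoro → larefehor   [apocope]
  giving Taminic larefehor.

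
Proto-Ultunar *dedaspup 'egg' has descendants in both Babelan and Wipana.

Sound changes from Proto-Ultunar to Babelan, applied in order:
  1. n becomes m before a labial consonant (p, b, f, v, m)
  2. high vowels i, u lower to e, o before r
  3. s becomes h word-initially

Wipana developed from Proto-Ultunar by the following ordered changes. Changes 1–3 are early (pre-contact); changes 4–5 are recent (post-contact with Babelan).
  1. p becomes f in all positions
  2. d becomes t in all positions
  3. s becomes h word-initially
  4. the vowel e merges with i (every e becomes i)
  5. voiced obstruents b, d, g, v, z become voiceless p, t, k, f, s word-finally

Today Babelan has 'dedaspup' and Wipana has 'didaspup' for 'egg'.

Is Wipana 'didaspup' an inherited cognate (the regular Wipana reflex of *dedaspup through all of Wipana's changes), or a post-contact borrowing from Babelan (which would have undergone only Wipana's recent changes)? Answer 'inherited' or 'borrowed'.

borrowed

If inherited, *dedaspup would pass through all of Wipana's changes:
Wipana: *dedaspup > dedasfuf > tetasfuf > titasfuf  (by unconditioned shift, unconditioned shift, vowel merger)
If borrowed from Babelan 'dedaspup' after the early changes, it would undergo only the recent ones:
  rule 4 (vowel merger): dedaspup → didaspup
  rule 5 (final devoicing): no change (didaspup)
  ⇒ as a loan: didaspup
Wipana 'didaspup' matches the loan outcome 'didaspup', not the inherited 'titasfuf' — it skipped the early Wipana changes, so it was borrowed from Babelan.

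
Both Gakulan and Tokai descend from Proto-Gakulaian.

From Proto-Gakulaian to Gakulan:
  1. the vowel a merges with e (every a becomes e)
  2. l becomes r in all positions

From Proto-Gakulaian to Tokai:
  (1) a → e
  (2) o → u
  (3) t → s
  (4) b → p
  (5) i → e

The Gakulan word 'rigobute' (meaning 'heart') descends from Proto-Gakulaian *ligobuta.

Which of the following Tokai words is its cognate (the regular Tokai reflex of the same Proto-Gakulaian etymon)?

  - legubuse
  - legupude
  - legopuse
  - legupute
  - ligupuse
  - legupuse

legupuse

Tokai: *ligobuta
  ligobuta → ligobute   [vowel merger]
  ligobute → ligubute   [vowel merger]
  ligubute → ligubuse   [unconditioned shift]
  ligubuse → ligupuse   [unconditioned shift]
  ligupuse → legupuse   [vowel merger]
  giving Tokai legupuse.
Only 'legupuse' matches the regular Tokai development of *ligobuta.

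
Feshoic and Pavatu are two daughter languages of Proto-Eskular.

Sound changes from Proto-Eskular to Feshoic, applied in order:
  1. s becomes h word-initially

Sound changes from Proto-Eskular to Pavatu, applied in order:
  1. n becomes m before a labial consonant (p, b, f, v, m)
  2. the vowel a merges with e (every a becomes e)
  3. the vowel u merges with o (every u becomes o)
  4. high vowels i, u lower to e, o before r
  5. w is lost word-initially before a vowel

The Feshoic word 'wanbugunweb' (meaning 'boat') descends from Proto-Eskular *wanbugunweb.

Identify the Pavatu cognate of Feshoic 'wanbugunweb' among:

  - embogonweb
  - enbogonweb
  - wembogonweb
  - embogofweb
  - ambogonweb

Pavatu: *wanbugunweb
  wanbugunweb → wambugunweb   [nasal place assimilation]
  wambugunweb → wembugunweb   [vowel merger]
  wembugunweb → wembogonweb   [vowel merger]
  wembogonweb (rule 4 does not apply)
  wembogonweb → embogonweb   [glide loss]
  giving Pavatu embogonweb.
The other candidates each miss or misapply at least one Pavatu change.

embogonweb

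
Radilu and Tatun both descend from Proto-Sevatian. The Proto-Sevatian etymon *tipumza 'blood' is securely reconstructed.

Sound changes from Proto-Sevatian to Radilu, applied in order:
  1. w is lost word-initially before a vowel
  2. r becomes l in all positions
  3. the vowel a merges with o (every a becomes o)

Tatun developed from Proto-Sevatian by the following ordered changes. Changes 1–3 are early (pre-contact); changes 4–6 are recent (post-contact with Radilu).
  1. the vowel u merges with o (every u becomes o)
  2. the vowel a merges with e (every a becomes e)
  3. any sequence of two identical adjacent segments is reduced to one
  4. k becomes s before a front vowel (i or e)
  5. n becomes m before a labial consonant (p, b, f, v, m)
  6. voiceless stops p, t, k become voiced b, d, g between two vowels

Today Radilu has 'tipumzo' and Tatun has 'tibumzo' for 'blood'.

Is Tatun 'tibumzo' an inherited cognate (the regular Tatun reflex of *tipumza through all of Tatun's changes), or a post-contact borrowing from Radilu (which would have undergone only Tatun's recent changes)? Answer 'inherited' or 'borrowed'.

If inherited, *tipumza would pass through all of Tatun's changes:
Tatun: start from *tipumza.
  rule 1 (vowel merger): tipumza → tipomza
  rule 2 (vowel merger): tipomza → tipomze
  rule 3: no change — tipomze
  rule 4: no change — tipomze
  rule 5: no change — tipomze
  rule 6 (intervocalic voicing): tipomze → tibomze
  ⇒ Tatun tibomze
If borrowed from Radilu 'tipumzo' after the early changes, it would undergo only the recent ones:
  rule 4 (palatalisation): no change (tipumzo)
  rule 5 (nasal place assimilation): no change (tipumzo)
  rule 6 (intervocalic voicing): tipumzo → tibumzo
  ⇒ as a loan: tibumzo
Tatun 'tibumzo' matches the loan outcome 'tibumzo', not the inherited 'tibomze' — it skipped the early Tatun changes, so it was borrowed from Radilu.

borrowed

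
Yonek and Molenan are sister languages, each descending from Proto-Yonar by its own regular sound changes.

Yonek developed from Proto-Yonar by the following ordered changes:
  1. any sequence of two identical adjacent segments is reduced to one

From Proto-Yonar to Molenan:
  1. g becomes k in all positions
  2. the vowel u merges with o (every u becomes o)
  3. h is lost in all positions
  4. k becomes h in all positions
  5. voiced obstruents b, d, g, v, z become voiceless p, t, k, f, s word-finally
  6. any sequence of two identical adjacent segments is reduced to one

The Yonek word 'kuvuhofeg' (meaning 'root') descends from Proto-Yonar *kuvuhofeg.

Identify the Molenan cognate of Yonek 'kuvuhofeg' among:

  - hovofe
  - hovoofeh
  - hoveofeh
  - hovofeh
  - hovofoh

Molenan: *kuvuhofeg
  kuvuhofeg → kuvuhofek   [unconditioned shift]
  kuvuhofek → kovohofek   [vowel merger]
  kovohofek → kovoofek   [h-loss]
  kovoofek → hovoofeh   [unconditioned shift]
  hovoofeh (rule 5 does not apply)
  hovoofeh → hovofeh   [degemination]
  giving Molenan hovofeh.

hovofeh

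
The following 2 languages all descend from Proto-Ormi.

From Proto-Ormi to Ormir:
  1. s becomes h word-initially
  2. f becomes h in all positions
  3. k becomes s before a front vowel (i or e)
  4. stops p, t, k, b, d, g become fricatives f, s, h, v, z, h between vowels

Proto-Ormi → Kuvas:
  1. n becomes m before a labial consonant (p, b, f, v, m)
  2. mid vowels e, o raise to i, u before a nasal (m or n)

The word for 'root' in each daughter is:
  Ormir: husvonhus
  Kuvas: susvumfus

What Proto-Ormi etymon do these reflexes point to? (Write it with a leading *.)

Position 7: Ormir has h, Kuvas has f. Kuvas preserves f here (none of its changes turn any other segment into f), so the proto-segment is *f.
Position 6: Ormir has n, Kuvas has m. Ormir preserves n here (none of its changes turn any other segment into n), so the proto-segment is *n.
Position 5: Ormir has o, Kuvas has u. Ormir preserves o here (none of its changes turn any other segment into o), so the proto-segment is *o.
Verify the candidate proto-form against each daughter:
Ormir: *susvonfus > husvonfus > husvonhus  (by debuccalisation, unconditioned shift)
Kuvas: start from *susvonfus.
  rule 1 (nasal place assimilation): susvonfus → susvomfus
  rule 2 (pre-nasal raising): susvomfus → susvumfus
  ⇒ Kuvas susvumfus
No other proto-form is consistent with every reflex, so the reconstruction is *susvonfus.

*susvonfus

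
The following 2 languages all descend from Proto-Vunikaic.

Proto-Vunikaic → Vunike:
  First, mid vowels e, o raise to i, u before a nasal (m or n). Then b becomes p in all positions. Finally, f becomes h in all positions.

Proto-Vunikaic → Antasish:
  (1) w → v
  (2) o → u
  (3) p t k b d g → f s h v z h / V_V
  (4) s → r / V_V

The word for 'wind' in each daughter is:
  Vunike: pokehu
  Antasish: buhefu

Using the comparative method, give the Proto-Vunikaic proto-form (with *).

Position 1: Vunike has p, Antasish has b. Antasish preserves b here (none of its changes turn any other segment into b), so the proto-segment is *b.
Position 5: Vunike has h, Antasish has f. Taking the neighbouring segments as reconstructed: Vunike h could go back to *f or *h; Antasish f could go back to *p or *f — the one source consistent with every daughter is *f.
Position 2: Vunike has o, Antasish has u. Vunike preserves o here (none of its changes turn any other segment into o), so the proto-segment is *o.
This points to *bokefu. Verify forward in each daughter:
Vunike: *bokefu
  bokefu (rule 1 does not apply)
  bokefu → pokefu   [unconditioned shift]
  pokefu → pokehu   [unconditioned shift]
  giving Vunike pokehu.
Antasish: *bokefu
  bokefu (rule 1 does not apply)
  bokefu → bukefu   [vowel merger]
  bukefu → buhefu   [intervocalic lenition]
  buhefu (rule 4 does not apply)
  giving Antasish buhefu.
No other proto-form is consistent with every reflex, so the reconstruction is *bokefu.

*bokefu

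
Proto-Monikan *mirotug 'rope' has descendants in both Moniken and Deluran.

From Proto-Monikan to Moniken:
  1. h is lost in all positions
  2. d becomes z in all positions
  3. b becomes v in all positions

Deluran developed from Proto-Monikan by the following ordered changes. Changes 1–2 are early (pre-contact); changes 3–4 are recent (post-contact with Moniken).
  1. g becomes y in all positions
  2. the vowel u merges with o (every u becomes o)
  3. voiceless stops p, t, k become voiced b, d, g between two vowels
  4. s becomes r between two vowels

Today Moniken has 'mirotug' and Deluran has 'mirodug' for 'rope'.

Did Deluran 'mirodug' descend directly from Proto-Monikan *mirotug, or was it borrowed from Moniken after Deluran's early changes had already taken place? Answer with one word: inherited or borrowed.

If inherited, *mirotug would pass through all of Deluran's changes:
Deluran: start from *mirotug.
  rule 1 (unconditioned shift): mirotug → mirotuy
  rule 2 (vowel merger): mirotuy → mirotoy
  rule 3 (intervocalic voicing): mirotoy → mirodoy
  rule 4: no change — mirodoy
  ⇒ Deluran mirodoy
If borrowed from Moniken 'mirotug' after the early changes, it would undergo only the recent ones:
  rule 3 (intervocalic voicing): mirotug → mirodug
  rule 4 (rhotacism): no change (mirodug)
  ⇒ as a loan: mirodug
Deluran 'mirodug' matches the loan outcome 'mirodug', not the inherited 'mirodoy' — it skipped the early Deluran changes, so it was borrowed from Moniken.

borrowed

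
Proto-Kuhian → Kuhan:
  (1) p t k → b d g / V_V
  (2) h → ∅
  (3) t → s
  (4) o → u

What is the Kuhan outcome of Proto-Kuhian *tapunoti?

sabunudi

Kuhan: *tapunoti > tabunodi > sabunodi > sabunudi  (by intervocalic voicing, unconditioned shift, vowel merger)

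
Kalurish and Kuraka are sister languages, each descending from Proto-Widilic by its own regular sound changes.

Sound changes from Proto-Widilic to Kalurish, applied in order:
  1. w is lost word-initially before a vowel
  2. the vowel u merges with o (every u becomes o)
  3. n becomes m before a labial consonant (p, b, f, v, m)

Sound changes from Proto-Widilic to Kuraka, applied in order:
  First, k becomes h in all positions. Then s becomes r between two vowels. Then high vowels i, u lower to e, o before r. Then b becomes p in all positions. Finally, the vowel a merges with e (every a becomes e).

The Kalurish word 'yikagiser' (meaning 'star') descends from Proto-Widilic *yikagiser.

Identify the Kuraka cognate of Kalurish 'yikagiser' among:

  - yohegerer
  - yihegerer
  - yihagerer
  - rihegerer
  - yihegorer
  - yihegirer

yihegerer

Kuraka: *yikagiser
  yikagiser → yihagiser   [unconditioned shift]
  yihagiser → yihagirer   [rhotacism]
  yihagirer → yihagerer   [pre-rhotic lowering]
  yihagerer (rule 4 does not apply)
  yihagerer → yihegerer   [vowel merger]
  giving Kuraka yihegerer.
Among the options, 'yihegerer' alone shows every Kuraka change applied in order.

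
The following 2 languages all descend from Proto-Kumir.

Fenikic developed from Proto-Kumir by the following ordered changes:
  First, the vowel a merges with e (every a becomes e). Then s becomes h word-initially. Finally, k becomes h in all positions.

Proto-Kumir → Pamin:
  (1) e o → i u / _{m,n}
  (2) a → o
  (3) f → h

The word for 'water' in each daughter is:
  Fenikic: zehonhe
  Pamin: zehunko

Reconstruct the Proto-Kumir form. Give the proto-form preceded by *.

*zehonka

Position 6: Fenikic has h, Pamin has k. Pamin preserves k here (none of its changes turn any other segment into k), so the proto-segment is *k.
Position 4: Fenikic has o, Pamin has u. Fenikic preserves o here (none of its changes turn any other segment into o), so the proto-segment is *o.
This points to *zehonka. Verify forward in each daughter:
Fenikic: *zehonka
  zehonka → zehonke   [vowel merger]
  zehonke (rule 2 does not apply)
  zehonke → zehonhe   [unconditioned shift]
  giving Fenikic zehonhe.
Pamin: *zehonka
  zehonka → zehunka   [pre-nasal raising]
  zehunka → zehunko   [vowel merger]
  zehunko (rule 3 does not apply)
  giving Pamin zehunko.
*zehonka is the unique common source.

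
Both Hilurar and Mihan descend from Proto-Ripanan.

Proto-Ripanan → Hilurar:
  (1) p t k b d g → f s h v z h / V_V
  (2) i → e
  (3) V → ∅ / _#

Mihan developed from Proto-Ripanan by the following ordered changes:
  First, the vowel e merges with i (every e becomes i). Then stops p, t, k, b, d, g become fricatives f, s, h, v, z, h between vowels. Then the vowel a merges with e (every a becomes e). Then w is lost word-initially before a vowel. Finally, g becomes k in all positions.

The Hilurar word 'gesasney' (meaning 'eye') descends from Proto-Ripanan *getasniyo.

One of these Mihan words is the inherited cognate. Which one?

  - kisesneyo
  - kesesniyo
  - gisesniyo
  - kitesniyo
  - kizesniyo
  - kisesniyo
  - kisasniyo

Mihan: start from *getasniyo.
  rule 1 (vowel merger): getasniyo → gitasniyo
  rule 2 (intervocalic lenition): gitasniyo → gisasniyo
  rule 3 (vowel merger): gisasniyo → gisesniyo
  rule 4: no change — gisesniyo
  rule 5 (unconditioned shift): gisesniyo → kisesniyo
  ⇒ Mihan kisesniyo
Among the options, 'kisesniyo' alone shows every Mihan change applied in order.

kisesniyo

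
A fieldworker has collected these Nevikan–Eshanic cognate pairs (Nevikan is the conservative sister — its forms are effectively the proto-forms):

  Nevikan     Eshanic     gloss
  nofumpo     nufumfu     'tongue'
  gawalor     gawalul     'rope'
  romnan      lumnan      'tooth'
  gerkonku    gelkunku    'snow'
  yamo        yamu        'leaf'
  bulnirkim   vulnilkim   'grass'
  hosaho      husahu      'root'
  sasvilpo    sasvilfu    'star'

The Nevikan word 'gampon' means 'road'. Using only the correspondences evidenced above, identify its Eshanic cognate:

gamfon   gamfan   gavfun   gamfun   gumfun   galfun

gamfun

nofumpo ~ nufumfu, sasvilpo ~ sasvilfu — Nevikan p corresponds to Eshanic f after a consonant, before a back vowel.
gerkonku ~ gelkunku — Nevikan o corresponds to Eshanic u after a consonant, before a nasal.
Applying these to Nevikan 'gampon':
  gampon → gamfon   (p→f after a consonant, before a back vowel)
  gamfon → gamfun   (o→u after a consonant, before a nasal)
So the Eshanic cognate is 'gamfun'.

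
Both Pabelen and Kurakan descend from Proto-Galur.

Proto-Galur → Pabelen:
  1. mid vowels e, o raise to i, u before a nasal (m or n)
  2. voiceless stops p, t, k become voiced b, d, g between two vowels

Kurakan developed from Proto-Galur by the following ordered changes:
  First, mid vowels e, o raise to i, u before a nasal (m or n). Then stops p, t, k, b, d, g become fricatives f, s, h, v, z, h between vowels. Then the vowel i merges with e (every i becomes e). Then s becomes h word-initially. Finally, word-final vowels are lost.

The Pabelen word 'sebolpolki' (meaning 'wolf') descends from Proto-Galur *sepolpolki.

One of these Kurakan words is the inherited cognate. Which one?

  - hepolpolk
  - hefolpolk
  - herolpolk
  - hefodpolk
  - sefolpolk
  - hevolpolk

hefolpolk

Kurakan: *sepolpolki > sefolpolki > sefolpolke > hefolpolke > hefolpolk  (by intervocalic lenition, vowel merger, debuccalisation, apocope)
Among the options, 'hefolpolk' alone shows every Kurakan change applied in order.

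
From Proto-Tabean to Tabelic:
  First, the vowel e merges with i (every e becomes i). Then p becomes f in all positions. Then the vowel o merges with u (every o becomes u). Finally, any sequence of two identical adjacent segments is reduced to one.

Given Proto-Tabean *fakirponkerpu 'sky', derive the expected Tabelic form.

Tabelic: *fakirponkerpu > fakirponkirpu > fakirfonkirfu > fakirfunkirfu  (by vowel merger, unconditioned shift, vowel merger)

fakirfunkirfu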